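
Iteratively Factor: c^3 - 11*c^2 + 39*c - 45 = (c - 3)*(c^2 - 8*c + 15) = (c - 3)^2*(c - 5)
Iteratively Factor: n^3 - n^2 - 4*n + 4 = (n + 2)*(n^2 - 3*n + 2) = (n - 1)*(n + 2)*(n - 2)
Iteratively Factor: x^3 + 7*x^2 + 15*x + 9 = (x + 3)*(x^2 + 4*x + 3) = (x + 1)*(x + 3)*(x + 3)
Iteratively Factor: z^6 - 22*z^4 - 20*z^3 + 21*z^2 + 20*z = (z - 5)*(z^5 + 5*z^4 + 3*z^3 - 5*z^2 - 4*z) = (z - 5)*(z + 1)*(z^4 + 4*z^3 - z^2 - 4*z) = (z - 5)*(z - 1)*(z + 1)*(z^3 + 5*z^2 + 4*z) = (z - 5)*(z - 1)*(z + 1)*(z + 4)*(z^2 + z) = z*(z - 5)*(z - 1)*(z + 1)*(z + 4)*(z + 1)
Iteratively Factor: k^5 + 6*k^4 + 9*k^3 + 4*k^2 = (k + 1)*(k^4 + 5*k^3 + 4*k^2) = (k + 1)*(k + 4)*(k^3 + k^2) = k*(k + 1)*(k + 4)*(k^2 + k) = k^2*(k + 1)*(k + 4)*(k + 1)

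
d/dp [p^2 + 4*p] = 2*p + 4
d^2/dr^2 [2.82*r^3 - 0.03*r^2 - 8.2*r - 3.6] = 16.92*r - 0.06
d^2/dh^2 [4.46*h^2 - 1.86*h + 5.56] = 8.92000000000000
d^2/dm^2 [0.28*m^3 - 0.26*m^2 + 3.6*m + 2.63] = 1.68*m - 0.52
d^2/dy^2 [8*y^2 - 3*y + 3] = 16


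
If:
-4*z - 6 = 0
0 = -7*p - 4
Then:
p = -4/7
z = -3/2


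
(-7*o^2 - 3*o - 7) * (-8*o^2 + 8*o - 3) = 56*o^4 - 32*o^3 + 53*o^2 - 47*o + 21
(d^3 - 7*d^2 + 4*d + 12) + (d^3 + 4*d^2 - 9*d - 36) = 2*d^3 - 3*d^2 - 5*d - 24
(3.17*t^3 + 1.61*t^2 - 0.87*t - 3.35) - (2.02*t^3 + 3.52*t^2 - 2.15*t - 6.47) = 1.15*t^3 - 1.91*t^2 + 1.28*t + 3.12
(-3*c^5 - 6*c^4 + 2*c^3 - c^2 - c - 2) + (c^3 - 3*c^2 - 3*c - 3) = -3*c^5 - 6*c^4 + 3*c^3 - 4*c^2 - 4*c - 5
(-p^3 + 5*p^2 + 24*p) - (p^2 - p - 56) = -p^3 + 4*p^2 + 25*p + 56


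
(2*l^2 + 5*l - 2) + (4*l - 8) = 2*l^2 + 9*l - 10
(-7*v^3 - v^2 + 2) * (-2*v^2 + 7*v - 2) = 14*v^5 - 47*v^4 + 7*v^3 - 2*v^2 + 14*v - 4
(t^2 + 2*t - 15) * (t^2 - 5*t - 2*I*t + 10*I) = t^4 - 3*t^3 - 2*I*t^3 - 25*t^2 + 6*I*t^2 + 75*t + 50*I*t - 150*I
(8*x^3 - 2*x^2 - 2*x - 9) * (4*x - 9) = 32*x^4 - 80*x^3 + 10*x^2 - 18*x + 81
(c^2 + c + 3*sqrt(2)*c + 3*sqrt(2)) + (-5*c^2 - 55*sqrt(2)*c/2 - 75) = -4*c^2 - 49*sqrt(2)*c/2 + c - 75 + 3*sqrt(2)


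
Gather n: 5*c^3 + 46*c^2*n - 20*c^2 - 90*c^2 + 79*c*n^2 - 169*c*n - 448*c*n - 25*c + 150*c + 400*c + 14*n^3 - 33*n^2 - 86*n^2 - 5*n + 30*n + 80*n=5*c^3 - 110*c^2 + 525*c + 14*n^3 + n^2*(79*c - 119) + n*(46*c^2 - 617*c + 105)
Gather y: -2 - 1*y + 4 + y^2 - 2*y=y^2 - 3*y + 2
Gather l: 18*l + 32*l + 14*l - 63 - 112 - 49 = 64*l - 224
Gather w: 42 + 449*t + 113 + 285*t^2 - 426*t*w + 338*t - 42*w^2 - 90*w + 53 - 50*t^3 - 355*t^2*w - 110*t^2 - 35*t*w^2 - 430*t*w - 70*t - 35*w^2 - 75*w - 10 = -50*t^3 + 175*t^2 + 717*t + w^2*(-35*t - 77) + w*(-355*t^2 - 856*t - 165) + 198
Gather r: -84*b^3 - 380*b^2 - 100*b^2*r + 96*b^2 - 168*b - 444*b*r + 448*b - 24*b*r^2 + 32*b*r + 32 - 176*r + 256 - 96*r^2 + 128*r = -84*b^3 - 284*b^2 + 280*b + r^2*(-24*b - 96) + r*(-100*b^2 - 412*b - 48) + 288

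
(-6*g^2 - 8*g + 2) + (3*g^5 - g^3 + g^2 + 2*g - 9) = 3*g^5 - g^3 - 5*g^2 - 6*g - 7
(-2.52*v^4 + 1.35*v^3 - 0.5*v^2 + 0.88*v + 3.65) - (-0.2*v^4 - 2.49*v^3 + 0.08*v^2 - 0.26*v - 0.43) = -2.32*v^4 + 3.84*v^3 - 0.58*v^2 + 1.14*v + 4.08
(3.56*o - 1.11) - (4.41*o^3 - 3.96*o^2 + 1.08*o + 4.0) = -4.41*o^3 + 3.96*o^2 + 2.48*o - 5.11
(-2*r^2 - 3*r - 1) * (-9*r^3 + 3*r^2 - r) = 18*r^5 + 21*r^4 + 2*r^3 + r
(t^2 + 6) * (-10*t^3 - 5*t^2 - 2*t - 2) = -10*t^5 - 5*t^4 - 62*t^3 - 32*t^2 - 12*t - 12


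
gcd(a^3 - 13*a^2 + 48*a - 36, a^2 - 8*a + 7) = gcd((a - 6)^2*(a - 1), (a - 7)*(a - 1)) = a - 1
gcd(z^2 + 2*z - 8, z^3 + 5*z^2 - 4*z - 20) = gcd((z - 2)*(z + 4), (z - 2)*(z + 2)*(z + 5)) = z - 2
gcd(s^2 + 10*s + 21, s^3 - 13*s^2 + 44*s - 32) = 1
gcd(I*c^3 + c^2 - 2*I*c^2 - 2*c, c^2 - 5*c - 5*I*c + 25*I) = 1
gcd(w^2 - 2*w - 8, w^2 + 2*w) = w + 2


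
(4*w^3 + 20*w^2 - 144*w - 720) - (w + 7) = 4*w^3 + 20*w^2 - 145*w - 727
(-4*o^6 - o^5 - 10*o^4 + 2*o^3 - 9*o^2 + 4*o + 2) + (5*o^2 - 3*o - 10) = -4*o^6 - o^5 - 10*o^4 + 2*o^3 - 4*o^2 + o - 8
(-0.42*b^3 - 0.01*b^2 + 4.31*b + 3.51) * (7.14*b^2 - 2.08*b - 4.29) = -2.9988*b^5 + 0.8022*b^4 + 32.596*b^3 + 16.1395*b^2 - 25.7907*b - 15.0579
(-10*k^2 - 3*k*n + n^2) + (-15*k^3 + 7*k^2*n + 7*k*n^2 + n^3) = -15*k^3 + 7*k^2*n - 10*k^2 + 7*k*n^2 - 3*k*n + n^3 + n^2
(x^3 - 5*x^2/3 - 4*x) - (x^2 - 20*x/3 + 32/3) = x^3 - 8*x^2/3 + 8*x/3 - 32/3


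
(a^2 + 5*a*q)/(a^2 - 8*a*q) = (a + 5*q)/(a - 8*q)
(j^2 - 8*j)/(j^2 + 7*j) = (j - 8)/(j + 7)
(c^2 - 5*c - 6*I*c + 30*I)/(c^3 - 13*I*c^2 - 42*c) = (c - 5)/(c*(c - 7*I))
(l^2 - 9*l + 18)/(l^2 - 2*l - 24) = (l - 3)/(l + 4)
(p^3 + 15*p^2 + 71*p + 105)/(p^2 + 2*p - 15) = (p^2 + 10*p + 21)/(p - 3)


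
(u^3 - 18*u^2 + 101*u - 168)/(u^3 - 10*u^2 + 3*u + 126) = (u^2 - 11*u + 24)/(u^2 - 3*u - 18)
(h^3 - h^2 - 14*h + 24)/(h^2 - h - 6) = (h^2 + 2*h - 8)/(h + 2)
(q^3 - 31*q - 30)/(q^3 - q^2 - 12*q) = (-q^3 + 31*q + 30)/(q*(-q^2 + q + 12))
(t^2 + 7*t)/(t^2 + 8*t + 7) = t/(t + 1)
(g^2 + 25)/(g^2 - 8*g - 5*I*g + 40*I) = (g + 5*I)/(g - 8)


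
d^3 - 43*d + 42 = (d - 6)*(d - 1)*(d + 7)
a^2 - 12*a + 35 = (a - 7)*(a - 5)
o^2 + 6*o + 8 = (o + 2)*(o + 4)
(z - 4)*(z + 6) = z^2 + 2*z - 24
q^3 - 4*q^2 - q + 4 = (q - 4)*(q - 1)*(q + 1)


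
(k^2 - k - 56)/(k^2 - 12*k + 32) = (k + 7)/(k - 4)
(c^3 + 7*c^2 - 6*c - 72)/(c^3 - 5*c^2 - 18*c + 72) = (c + 6)/(c - 6)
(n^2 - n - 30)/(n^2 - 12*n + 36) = (n + 5)/(n - 6)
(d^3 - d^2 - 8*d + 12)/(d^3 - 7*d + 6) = (d - 2)/(d - 1)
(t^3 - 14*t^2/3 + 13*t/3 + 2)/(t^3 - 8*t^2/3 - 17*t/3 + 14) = (3*t + 1)/(3*t + 7)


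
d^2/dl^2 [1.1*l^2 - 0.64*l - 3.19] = 2.20000000000000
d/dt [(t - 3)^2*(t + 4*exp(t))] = (t - 3)*(2*t + (t - 3)*(4*exp(t) + 1) + 8*exp(t))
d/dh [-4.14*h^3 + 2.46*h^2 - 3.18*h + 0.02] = -12.42*h^2 + 4.92*h - 3.18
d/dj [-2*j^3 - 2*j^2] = 2*j*(-3*j - 2)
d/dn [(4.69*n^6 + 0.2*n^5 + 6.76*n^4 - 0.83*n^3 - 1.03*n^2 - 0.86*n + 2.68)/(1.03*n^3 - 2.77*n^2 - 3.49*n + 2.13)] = (14.4921*n^8 - 51.5532*n^7 - 76.5397*n^6 + 19.6958*n^5 - 65.2872*n^4 + 65.1602*n^3 - 12.3724*n^2 + 10.4594*n + 7.5214)/(1.0609*n^6 - 5.7062*n^5 + 0.483499999999999*n^4 + 23.7224*n^3 + 0.379900000000001*n^2 - 14.8674*n + 4.5369)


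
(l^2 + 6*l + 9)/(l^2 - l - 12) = (l + 3)/(l - 4)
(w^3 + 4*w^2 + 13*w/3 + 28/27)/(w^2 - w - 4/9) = (9*w^2 + 33*w + 28)/(3*(3*w - 4))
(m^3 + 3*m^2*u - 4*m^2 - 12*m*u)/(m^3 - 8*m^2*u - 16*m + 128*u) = m*(-m - 3*u)/(-m^2 + 8*m*u - 4*m + 32*u)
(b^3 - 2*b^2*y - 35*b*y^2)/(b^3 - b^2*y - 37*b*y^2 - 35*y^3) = b/(b + y)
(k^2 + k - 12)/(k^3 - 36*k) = (k^2 + k - 12)/(k*(k^2 - 36))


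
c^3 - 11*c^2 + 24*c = c*(c - 8)*(c - 3)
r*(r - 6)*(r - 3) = r^3 - 9*r^2 + 18*r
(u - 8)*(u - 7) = u^2 - 15*u + 56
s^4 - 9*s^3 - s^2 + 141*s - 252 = (s - 7)*(s - 3)^2*(s + 4)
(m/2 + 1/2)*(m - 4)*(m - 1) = m^3/2 - 2*m^2 - m/2 + 2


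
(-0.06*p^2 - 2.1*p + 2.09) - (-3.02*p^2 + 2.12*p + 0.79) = 2.96*p^2 - 4.22*p + 1.3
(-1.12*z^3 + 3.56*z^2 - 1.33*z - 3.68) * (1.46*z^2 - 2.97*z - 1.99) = -1.6352*z^5 + 8.524*z^4 - 10.2862*z^3 - 8.5071*z^2 + 13.5763*z + 7.3232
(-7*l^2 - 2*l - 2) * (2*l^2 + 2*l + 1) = -14*l^4 - 18*l^3 - 15*l^2 - 6*l - 2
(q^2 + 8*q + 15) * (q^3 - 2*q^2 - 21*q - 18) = q^5 + 6*q^4 - 22*q^3 - 216*q^2 - 459*q - 270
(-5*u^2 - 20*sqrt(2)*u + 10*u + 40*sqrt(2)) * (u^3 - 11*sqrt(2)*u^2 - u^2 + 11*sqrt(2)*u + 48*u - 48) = -5*u^5 + 15*u^4 + 35*sqrt(2)*u^4 - 105*sqrt(2)*u^3 + 190*u^3 - 890*sqrt(2)*u^2 - 600*u^2 + 400*u + 2880*sqrt(2)*u - 1920*sqrt(2)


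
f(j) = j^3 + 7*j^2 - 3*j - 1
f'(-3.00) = -18.00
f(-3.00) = 44.00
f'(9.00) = 366.00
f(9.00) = 1268.00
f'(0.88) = 11.64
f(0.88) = 2.46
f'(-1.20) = -15.48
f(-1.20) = 10.95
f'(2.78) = 59.11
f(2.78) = 66.24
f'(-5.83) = 17.35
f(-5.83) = 56.26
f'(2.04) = 38.04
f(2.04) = 30.50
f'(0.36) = 2.43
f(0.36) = -1.13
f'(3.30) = 75.87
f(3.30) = 101.27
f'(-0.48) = -9.03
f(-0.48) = 1.94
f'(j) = 3*j^2 + 14*j - 3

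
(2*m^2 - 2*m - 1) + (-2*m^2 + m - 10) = -m - 11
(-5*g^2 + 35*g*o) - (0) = -5*g^2 + 35*g*o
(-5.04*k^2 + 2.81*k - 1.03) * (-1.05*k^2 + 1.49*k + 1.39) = 5.292*k^4 - 10.4601*k^3 - 1.7372*k^2 + 2.3712*k - 1.4317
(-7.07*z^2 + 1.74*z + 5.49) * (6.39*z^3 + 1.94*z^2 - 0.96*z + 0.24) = -45.1773*z^5 - 2.5972*z^4 + 45.2439*z^3 + 7.2834*z^2 - 4.8528*z + 1.3176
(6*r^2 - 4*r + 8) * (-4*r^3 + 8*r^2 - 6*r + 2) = -24*r^5 + 64*r^4 - 100*r^3 + 100*r^2 - 56*r + 16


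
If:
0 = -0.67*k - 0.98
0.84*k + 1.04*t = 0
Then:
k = -1.46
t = 1.18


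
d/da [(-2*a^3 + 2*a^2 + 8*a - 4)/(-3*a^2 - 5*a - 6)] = 2*(3*a^4 + 10*a^3 + 25*a^2 - 24*a - 34)/(9*a^4 + 30*a^3 + 61*a^2 + 60*a + 36)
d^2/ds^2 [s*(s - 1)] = 2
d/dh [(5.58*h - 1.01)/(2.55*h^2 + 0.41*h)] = (-14.229*h^2 + 5.151*h + 0.4141)/(h^2*(6.5025*h^2 + 2.091*h + 0.1681))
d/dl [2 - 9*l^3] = -27*l^2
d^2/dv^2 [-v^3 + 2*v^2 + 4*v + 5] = 4 - 6*v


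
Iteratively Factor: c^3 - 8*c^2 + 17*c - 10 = (c - 2)*(c^2 - 6*c + 5) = (c - 5)*(c - 2)*(c - 1)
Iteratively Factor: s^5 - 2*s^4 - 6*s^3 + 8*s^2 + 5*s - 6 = (s - 1)*(s^4 - s^3 - 7*s^2 + s + 6) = (s - 3)*(s - 1)*(s^3 + 2*s^2 - s - 2) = (s - 3)*(s - 1)^2*(s^2 + 3*s + 2) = (s - 3)*(s - 1)^2*(s + 1)*(s + 2)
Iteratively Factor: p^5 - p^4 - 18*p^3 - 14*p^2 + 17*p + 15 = (p - 1)*(p^4 - 18*p^2 - 32*p - 15) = (p - 1)*(p + 1)*(p^3 - p^2 - 17*p - 15) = (p - 1)*(p + 1)*(p + 3)*(p^2 - 4*p - 5) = (p - 1)*(p + 1)^2*(p + 3)*(p - 5)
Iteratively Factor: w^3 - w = (w)*(w^2 - 1) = w*(w + 1)*(w - 1)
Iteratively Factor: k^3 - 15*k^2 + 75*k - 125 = (k - 5)*(k^2 - 10*k + 25) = (k - 5)^2*(k - 5)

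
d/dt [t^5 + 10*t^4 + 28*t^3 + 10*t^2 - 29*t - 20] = 5*t^4 + 40*t^3 + 84*t^2 + 20*t - 29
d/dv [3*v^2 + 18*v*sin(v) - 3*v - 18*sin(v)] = 18*v*cos(v) + 6*v - 18*sqrt(2)*cos(v + pi/4) - 3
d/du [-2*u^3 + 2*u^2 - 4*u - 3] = -6*u^2 + 4*u - 4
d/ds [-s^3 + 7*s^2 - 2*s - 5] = -3*s^2 + 14*s - 2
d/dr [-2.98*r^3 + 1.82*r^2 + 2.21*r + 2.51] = -8.94*r^2 + 3.64*r + 2.21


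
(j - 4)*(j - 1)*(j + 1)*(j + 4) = j^4 - 17*j^2 + 16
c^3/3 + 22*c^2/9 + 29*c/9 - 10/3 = (c/3 + 1)*(c - 2/3)*(c + 5)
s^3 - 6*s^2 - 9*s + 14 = (s - 7)*(s - 1)*(s + 2)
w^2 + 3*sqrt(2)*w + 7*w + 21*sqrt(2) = (w + 7)*(w + 3*sqrt(2))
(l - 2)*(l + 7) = l^2 + 5*l - 14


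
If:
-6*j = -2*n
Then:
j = n/3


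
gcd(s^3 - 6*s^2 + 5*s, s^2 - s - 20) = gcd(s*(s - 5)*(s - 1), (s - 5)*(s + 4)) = s - 5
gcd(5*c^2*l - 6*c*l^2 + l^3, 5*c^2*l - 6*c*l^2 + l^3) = 5*c^2*l - 6*c*l^2 + l^3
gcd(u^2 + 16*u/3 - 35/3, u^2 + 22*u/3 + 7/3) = u + 7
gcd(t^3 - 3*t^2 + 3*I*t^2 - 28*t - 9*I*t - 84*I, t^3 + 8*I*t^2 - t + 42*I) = t + 3*I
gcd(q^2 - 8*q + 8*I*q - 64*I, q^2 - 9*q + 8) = q - 8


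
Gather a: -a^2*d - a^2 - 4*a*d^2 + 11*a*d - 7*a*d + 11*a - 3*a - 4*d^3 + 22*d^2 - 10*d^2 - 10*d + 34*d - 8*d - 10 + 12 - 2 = a^2*(-d - 1) + a*(-4*d^2 + 4*d + 8) - 4*d^3 + 12*d^2 + 16*d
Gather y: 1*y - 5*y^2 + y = -5*y^2 + 2*y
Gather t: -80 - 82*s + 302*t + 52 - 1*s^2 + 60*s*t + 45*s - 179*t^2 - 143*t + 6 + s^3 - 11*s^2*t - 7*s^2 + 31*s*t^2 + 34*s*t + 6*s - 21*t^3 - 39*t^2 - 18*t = s^3 - 8*s^2 - 31*s - 21*t^3 + t^2*(31*s - 218) + t*(-11*s^2 + 94*s + 141) - 22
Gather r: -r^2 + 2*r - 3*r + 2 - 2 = -r^2 - r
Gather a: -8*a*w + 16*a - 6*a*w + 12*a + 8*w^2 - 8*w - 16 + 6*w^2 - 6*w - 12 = a*(28 - 14*w) + 14*w^2 - 14*w - 28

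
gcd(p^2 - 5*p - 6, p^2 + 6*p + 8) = 1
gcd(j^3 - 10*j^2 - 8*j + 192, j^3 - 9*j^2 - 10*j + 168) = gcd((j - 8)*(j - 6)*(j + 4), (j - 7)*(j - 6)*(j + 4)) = j^2 - 2*j - 24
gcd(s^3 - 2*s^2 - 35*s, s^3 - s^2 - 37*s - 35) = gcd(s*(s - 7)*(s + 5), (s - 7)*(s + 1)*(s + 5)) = s^2 - 2*s - 35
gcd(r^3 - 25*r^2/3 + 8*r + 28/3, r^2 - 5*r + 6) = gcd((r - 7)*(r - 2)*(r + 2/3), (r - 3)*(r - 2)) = r - 2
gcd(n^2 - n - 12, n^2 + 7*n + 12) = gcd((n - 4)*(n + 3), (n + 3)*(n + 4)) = n + 3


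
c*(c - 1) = c^2 - c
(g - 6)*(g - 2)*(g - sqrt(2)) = g^3 - 8*g^2 - sqrt(2)*g^2 + 8*sqrt(2)*g + 12*g - 12*sqrt(2)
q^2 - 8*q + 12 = (q - 6)*(q - 2)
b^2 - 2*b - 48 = (b - 8)*(b + 6)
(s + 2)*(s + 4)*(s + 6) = s^3 + 12*s^2 + 44*s + 48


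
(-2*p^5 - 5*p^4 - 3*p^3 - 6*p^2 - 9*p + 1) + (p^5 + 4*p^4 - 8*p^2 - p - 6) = -p^5 - p^4 - 3*p^3 - 14*p^2 - 10*p - 5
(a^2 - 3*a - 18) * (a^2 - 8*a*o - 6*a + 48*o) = a^4 - 8*a^3*o - 9*a^3 + 72*a^2*o + 108*a - 864*o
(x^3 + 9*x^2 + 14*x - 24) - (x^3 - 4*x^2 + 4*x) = 13*x^2 + 10*x - 24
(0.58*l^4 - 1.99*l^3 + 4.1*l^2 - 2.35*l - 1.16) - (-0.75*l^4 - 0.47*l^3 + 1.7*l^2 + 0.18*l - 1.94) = 1.33*l^4 - 1.52*l^3 + 2.4*l^2 - 2.53*l + 0.78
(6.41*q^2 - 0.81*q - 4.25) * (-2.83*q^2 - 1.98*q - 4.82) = -18.1403*q^4 - 10.3995*q^3 - 17.2649*q^2 + 12.3192*q + 20.485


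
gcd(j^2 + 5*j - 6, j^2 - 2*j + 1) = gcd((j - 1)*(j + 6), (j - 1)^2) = j - 1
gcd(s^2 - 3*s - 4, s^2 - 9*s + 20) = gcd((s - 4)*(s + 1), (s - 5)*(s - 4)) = s - 4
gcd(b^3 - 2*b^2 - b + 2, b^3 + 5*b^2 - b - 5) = b^2 - 1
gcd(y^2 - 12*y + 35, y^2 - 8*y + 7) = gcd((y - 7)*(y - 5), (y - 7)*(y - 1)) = y - 7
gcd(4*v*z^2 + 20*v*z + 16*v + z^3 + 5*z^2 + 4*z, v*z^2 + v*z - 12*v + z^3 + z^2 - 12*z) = z + 4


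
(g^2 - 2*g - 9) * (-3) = -3*g^2 + 6*g + 27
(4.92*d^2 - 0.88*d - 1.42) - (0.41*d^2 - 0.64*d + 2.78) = 4.51*d^2 - 0.24*d - 4.2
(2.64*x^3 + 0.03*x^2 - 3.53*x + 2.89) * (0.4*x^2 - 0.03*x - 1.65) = 1.056*x^5 - 0.0672*x^4 - 5.7689*x^3 + 1.2124*x^2 + 5.7378*x - 4.7685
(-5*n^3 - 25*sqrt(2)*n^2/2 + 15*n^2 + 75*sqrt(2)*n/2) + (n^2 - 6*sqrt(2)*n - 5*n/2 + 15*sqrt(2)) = -5*n^3 - 25*sqrt(2)*n^2/2 + 16*n^2 - 5*n/2 + 63*sqrt(2)*n/2 + 15*sqrt(2)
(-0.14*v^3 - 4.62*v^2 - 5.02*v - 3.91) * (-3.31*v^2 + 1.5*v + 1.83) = 0.4634*v^5 + 15.0822*v^4 + 9.43*v^3 - 3.0425*v^2 - 15.0516*v - 7.1553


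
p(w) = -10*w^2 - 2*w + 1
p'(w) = -20*w - 2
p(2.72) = -78.42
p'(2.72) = -56.40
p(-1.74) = -25.80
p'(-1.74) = 32.80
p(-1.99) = -34.62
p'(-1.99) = 37.80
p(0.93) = -9.51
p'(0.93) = -20.60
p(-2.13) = -40.11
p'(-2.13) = 40.60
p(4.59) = -218.86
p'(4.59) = -93.80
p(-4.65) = -205.92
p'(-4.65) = 91.00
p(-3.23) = -96.87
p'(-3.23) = 62.60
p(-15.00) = -2219.00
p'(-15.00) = 298.00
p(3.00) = -95.00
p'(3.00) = -62.00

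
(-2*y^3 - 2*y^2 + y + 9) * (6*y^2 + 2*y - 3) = -12*y^5 - 16*y^4 + 8*y^3 + 62*y^2 + 15*y - 27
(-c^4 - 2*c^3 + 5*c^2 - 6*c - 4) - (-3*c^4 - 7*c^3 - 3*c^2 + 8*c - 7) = 2*c^4 + 5*c^3 + 8*c^2 - 14*c + 3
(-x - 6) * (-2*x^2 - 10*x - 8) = 2*x^3 + 22*x^2 + 68*x + 48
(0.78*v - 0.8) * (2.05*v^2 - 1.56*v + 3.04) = 1.599*v^3 - 2.8568*v^2 + 3.6192*v - 2.432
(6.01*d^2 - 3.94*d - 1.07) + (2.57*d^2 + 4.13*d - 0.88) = 8.58*d^2 + 0.19*d - 1.95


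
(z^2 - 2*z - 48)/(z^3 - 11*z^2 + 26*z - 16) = (z + 6)/(z^2 - 3*z + 2)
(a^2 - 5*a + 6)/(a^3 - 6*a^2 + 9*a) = (a - 2)/(a*(a - 3))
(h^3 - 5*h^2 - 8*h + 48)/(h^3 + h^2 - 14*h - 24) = (h - 4)/(h + 2)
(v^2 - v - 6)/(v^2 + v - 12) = (v + 2)/(v + 4)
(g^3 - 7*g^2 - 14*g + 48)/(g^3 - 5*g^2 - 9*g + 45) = (g^2 - 10*g + 16)/(g^2 - 8*g + 15)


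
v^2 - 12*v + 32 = (v - 8)*(v - 4)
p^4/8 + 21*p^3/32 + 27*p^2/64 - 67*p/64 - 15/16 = (p/4 + 1)*(p/2 + 1/2)*(p - 5/4)*(p + 3/2)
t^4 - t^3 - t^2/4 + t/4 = t*(t - 1)*(t - 1/2)*(t + 1/2)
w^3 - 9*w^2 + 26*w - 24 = (w - 4)*(w - 3)*(w - 2)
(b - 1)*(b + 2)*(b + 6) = b^3 + 7*b^2 + 4*b - 12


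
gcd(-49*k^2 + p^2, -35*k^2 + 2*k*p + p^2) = 7*k + p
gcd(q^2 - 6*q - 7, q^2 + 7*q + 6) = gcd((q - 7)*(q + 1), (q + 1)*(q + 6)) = q + 1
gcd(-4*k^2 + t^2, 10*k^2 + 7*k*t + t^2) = 2*k + t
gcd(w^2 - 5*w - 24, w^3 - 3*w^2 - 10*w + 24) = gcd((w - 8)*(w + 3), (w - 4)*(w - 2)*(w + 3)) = w + 3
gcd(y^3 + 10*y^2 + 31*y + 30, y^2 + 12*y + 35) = y + 5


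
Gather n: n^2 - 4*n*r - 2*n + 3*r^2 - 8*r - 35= n^2 + n*(-4*r - 2) + 3*r^2 - 8*r - 35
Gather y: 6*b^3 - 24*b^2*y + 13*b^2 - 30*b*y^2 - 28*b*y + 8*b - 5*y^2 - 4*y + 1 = 6*b^3 + 13*b^2 + 8*b + y^2*(-30*b - 5) + y*(-24*b^2 - 28*b - 4) + 1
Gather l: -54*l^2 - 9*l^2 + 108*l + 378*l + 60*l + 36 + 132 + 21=-63*l^2 + 546*l + 189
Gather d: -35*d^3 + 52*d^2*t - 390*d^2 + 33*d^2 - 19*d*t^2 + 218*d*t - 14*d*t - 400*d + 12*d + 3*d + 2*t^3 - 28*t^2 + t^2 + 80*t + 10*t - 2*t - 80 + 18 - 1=-35*d^3 + d^2*(52*t - 357) + d*(-19*t^2 + 204*t - 385) + 2*t^3 - 27*t^2 + 88*t - 63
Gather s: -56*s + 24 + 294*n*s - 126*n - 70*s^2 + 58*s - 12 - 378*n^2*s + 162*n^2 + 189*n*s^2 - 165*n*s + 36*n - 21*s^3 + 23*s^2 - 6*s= 162*n^2 - 90*n - 21*s^3 + s^2*(189*n - 47) + s*(-378*n^2 + 129*n - 4) + 12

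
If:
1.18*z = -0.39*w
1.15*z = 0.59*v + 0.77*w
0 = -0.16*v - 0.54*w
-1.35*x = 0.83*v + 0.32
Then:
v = 0.00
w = 0.00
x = -0.24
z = 0.00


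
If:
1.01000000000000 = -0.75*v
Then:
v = -1.35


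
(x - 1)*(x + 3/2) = x^2 + x/2 - 3/2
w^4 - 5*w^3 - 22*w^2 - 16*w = w*(w - 8)*(w + 1)*(w + 2)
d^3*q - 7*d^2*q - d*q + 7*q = (d - 7)*(d - 1)*(d*q + q)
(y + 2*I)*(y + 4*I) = y^2 + 6*I*y - 8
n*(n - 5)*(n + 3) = n^3 - 2*n^2 - 15*n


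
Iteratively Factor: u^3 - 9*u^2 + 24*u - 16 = (u - 4)*(u^2 - 5*u + 4) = (u - 4)*(u - 1)*(u - 4)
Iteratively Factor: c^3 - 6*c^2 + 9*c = (c - 3)*(c^2 - 3*c) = c*(c - 3)*(c - 3)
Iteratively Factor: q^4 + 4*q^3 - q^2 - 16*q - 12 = (q - 2)*(q^3 + 6*q^2 + 11*q + 6) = (q - 2)*(q + 1)*(q^2 + 5*q + 6) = (q - 2)*(q + 1)*(q + 2)*(q + 3)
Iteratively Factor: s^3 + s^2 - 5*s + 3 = (s + 3)*(s^2 - 2*s + 1) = (s - 1)*(s + 3)*(s - 1)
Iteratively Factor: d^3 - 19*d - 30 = (d - 5)*(d^2 + 5*d + 6) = (d - 5)*(d + 2)*(d + 3)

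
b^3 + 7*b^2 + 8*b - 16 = (b - 1)*(b + 4)^2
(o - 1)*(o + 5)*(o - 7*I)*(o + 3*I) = o^4 + 4*o^3 - 4*I*o^3 + 16*o^2 - 16*I*o^2 + 84*o + 20*I*o - 105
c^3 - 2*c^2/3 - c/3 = c*(c - 1)*(c + 1/3)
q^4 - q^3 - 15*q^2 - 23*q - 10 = (q - 5)*(q + 1)^2*(q + 2)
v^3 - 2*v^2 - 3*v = v*(v - 3)*(v + 1)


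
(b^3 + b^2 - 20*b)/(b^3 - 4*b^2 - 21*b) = (-b^2 - b + 20)/(-b^2 + 4*b + 21)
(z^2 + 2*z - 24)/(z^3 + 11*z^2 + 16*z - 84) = (z - 4)/(z^2 + 5*z - 14)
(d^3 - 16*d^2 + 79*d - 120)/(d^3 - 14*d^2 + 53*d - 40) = (d - 3)/(d - 1)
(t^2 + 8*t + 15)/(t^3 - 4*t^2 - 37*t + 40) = (t + 3)/(t^2 - 9*t + 8)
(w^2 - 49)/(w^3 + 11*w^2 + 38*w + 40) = (w^2 - 49)/(w^3 + 11*w^2 + 38*w + 40)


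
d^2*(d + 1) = d^3 + d^2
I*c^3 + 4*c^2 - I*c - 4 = (c + 1)*(c - 4*I)*(I*c - I)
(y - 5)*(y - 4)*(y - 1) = y^3 - 10*y^2 + 29*y - 20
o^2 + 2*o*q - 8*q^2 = (o - 2*q)*(o + 4*q)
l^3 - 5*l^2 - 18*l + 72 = (l - 6)*(l - 3)*(l + 4)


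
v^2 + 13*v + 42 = (v + 6)*(v + 7)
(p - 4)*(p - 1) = p^2 - 5*p + 4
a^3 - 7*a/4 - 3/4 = (a - 3/2)*(a + 1/2)*(a + 1)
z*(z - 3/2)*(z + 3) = z^3 + 3*z^2/2 - 9*z/2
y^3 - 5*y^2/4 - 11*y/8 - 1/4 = (y - 2)*(y + 1/4)*(y + 1/2)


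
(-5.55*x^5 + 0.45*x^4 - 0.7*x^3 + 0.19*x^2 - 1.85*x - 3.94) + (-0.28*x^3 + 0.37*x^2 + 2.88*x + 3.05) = -5.55*x^5 + 0.45*x^4 - 0.98*x^3 + 0.56*x^2 + 1.03*x - 0.89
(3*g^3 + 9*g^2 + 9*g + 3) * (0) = 0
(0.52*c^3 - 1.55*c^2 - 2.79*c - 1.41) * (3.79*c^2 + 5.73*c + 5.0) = 1.9708*c^5 - 2.8949*c^4 - 16.8556*c^3 - 29.0806*c^2 - 22.0293*c - 7.05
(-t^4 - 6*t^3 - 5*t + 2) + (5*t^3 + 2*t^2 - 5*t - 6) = -t^4 - t^3 + 2*t^2 - 10*t - 4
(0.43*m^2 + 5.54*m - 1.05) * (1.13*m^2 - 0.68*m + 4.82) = 0.4859*m^4 + 5.9678*m^3 - 2.8811*m^2 + 27.4168*m - 5.061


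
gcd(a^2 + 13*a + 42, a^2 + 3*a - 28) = a + 7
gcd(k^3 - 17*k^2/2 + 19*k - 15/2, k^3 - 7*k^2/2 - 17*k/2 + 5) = k^2 - 11*k/2 + 5/2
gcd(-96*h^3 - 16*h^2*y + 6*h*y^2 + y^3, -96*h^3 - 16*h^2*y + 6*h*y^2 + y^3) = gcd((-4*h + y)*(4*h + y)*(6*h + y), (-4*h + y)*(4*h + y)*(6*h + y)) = -96*h^3 - 16*h^2*y + 6*h*y^2 + y^3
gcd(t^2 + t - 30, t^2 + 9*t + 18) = t + 6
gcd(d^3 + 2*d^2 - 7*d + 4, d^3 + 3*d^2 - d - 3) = d - 1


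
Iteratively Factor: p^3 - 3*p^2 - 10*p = (p)*(p^2 - 3*p - 10) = p*(p + 2)*(p - 5)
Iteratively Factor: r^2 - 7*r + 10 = (r - 5)*(r - 2)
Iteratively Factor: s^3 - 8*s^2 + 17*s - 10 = (s - 5)*(s^2 - 3*s + 2) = (s - 5)*(s - 2)*(s - 1)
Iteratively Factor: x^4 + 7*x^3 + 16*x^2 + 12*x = (x)*(x^3 + 7*x^2 + 16*x + 12) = x*(x + 3)*(x^2 + 4*x + 4) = x*(x + 2)*(x + 3)*(x + 2)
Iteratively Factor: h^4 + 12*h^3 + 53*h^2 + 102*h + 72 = (h + 3)*(h^3 + 9*h^2 + 26*h + 24) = (h + 3)*(h + 4)*(h^2 + 5*h + 6) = (h + 2)*(h + 3)*(h + 4)*(h + 3)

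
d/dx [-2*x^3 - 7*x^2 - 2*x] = -6*x^2 - 14*x - 2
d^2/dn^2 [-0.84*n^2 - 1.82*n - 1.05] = -1.68000000000000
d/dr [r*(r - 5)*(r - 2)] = 3*r^2 - 14*r + 10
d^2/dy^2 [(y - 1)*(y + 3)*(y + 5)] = 6*y + 14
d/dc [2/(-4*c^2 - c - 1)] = 2*(8*c + 1)/(4*c^2 + c + 1)^2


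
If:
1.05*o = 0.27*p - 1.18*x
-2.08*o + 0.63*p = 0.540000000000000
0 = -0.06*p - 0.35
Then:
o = -2.03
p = -5.83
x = 0.47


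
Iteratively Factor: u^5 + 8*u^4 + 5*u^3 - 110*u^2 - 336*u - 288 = (u + 3)*(u^4 + 5*u^3 - 10*u^2 - 80*u - 96) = (u + 2)*(u + 3)*(u^3 + 3*u^2 - 16*u - 48) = (u + 2)*(u + 3)^2*(u^2 - 16) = (u - 4)*(u + 2)*(u + 3)^2*(u + 4)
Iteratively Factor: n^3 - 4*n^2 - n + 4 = (n - 4)*(n^2 - 1) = (n - 4)*(n + 1)*(n - 1)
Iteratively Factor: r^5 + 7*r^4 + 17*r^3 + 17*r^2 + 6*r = (r + 2)*(r^4 + 5*r^3 + 7*r^2 + 3*r) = (r + 2)*(r + 3)*(r^3 + 2*r^2 + r) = (r + 1)*(r + 2)*(r + 3)*(r^2 + r) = r*(r + 1)*(r + 2)*(r + 3)*(r + 1)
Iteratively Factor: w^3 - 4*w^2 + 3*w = (w)*(w^2 - 4*w + 3) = w*(w - 1)*(w - 3)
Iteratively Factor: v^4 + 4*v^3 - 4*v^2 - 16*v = (v)*(v^3 + 4*v^2 - 4*v - 16) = v*(v - 2)*(v^2 + 6*v + 8) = v*(v - 2)*(v + 4)*(v + 2)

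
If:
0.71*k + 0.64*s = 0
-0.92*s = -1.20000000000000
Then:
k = -1.18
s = 1.30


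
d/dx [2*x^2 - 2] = 4*x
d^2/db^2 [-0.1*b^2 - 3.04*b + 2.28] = -0.200000000000000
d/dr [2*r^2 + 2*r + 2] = 4*r + 2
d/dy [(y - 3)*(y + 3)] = 2*y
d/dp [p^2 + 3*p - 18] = 2*p + 3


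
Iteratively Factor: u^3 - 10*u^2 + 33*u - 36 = (u - 3)*(u^2 - 7*u + 12) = (u - 3)^2*(u - 4)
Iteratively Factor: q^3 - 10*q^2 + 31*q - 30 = (q - 5)*(q^2 - 5*q + 6) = (q - 5)*(q - 3)*(q - 2)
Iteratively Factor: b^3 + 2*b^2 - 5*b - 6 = (b + 1)*(b^2 + b - 6) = (b - 2)*(b + 1)*(b + 3)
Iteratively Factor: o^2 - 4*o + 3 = (o - 1)*(o - 3)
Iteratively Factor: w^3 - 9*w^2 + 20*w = (w)*(w^2 - 9*w + 20) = w*(w - 5)*(w - 4)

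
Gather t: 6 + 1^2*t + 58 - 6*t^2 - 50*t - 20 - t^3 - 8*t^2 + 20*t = -t^3 - 14*t^2 - 29*t + 44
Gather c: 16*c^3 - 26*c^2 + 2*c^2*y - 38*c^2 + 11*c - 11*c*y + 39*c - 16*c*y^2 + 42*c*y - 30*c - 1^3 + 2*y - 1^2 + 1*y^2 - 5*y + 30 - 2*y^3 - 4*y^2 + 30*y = 16*c^3 + c^2*(2*y - 64) + c*(-16*y^2 + 31*y + 20) - 2*y^3 - 3*y^2 + 27*y + 28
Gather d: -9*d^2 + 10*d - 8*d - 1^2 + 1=-9*d^2 + 2*d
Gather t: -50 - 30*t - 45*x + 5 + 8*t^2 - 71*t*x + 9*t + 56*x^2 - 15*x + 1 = 8*t^2 + t*(-71*x - 21) + 56*x^2 - 60*x - 44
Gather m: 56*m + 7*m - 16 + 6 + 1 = 63*m - 9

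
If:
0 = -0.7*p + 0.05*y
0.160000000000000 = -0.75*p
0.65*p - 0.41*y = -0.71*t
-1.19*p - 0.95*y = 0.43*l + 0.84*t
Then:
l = 10.18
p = -0.21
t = -1.53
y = -2.99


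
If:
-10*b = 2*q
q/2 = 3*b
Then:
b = 0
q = 0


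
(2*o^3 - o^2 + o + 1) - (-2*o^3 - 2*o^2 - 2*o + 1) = 4*o^3 + o^2 + 3*o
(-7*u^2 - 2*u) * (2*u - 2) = -14*u^3 + 10*u^2 + 4*u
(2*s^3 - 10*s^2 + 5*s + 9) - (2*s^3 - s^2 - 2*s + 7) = -9*s^2 + 7*s + 2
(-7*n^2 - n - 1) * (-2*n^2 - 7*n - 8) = 14*n^4 + 51*n^3 + 65*n^2 + 15*n + 8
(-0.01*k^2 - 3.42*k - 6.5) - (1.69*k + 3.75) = -0.01*k^2 - 5.11*k - 10.25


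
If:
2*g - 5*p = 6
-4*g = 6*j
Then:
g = 5*p/2 + 3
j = -5*p/3 - 2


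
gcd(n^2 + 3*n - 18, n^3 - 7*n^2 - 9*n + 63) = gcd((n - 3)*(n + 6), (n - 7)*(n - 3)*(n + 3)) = n - 3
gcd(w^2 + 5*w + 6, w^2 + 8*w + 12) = w + 2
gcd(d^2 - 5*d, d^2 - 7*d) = d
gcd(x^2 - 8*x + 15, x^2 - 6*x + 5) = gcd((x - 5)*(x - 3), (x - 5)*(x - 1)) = x - 5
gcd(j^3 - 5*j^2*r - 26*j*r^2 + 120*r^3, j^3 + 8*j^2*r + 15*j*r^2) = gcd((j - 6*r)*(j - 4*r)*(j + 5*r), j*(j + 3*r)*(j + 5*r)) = j + 5*r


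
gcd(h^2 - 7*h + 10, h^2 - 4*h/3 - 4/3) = h - 2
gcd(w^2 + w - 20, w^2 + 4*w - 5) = w + 5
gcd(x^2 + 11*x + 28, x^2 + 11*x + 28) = x^2 + 11*x + 28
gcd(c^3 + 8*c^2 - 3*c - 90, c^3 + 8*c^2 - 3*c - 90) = c^3 + 8*c^2 - 3*c - 90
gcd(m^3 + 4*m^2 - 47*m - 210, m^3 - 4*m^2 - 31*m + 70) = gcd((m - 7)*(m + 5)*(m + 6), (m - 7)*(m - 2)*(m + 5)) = m^2 - 2*m - 35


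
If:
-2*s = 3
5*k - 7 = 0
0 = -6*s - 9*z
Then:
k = 7/5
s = -3/2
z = 1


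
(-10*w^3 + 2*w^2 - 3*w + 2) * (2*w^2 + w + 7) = -20*w^5 - 6*w^4 - 74*w^3 + 15*w^2 - 19*w + 14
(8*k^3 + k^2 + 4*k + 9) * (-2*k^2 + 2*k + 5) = -16*k^5 + 14*k^4 + 34*k^3 - 5*k^2 + 38*k + 45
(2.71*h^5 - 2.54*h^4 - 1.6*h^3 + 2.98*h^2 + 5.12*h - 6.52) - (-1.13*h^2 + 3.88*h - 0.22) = 2.71*h^5 - 2.54*h^4 - 1.6*h^3 + 4.11*h^2 + 1.24*h - 6.3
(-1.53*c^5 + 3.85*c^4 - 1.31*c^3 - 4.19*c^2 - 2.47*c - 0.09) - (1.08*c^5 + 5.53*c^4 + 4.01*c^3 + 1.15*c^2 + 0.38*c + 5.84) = -2.61*c^5 - 1.68*c^4 - 5.32*c^3 - 5.34*c^2 - 2.85*c - 5.93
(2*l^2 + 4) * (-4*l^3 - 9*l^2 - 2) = -8*l^5 - 18*l^4 - 16*l^3 - 40*l^2 - 8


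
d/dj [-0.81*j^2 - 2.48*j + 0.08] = -1.62*j - 2.48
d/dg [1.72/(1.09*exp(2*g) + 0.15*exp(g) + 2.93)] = (-3.7496*exp(g) - 0.258)*exp(g)/(1.09*exp(2*g) + 0.15*exp(g) + 2.93)^2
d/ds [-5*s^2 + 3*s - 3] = 3 - 10*s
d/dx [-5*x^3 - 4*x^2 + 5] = x*(-15*x - 8)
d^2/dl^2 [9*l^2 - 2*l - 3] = 18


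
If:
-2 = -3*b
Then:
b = 2/3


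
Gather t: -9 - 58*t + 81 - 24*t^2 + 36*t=-24*t^2 - 22*t + 72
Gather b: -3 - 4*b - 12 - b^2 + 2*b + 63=-b^2 - 2*b + 48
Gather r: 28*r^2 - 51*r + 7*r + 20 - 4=28*r^2 - 44*r + 16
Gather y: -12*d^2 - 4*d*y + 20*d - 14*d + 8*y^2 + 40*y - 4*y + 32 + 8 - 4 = -12*d^2 + 6*d + 8*y^2 + y*(36 - 4*d) + 36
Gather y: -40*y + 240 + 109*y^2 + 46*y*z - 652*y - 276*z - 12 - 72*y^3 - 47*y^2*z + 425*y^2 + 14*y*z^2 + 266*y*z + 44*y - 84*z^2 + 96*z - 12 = -72*y^3 + y^2*(534 - 47*z) + y*(14*z^2 + 312*z - 648) - 84*z^2 - 180*z + 216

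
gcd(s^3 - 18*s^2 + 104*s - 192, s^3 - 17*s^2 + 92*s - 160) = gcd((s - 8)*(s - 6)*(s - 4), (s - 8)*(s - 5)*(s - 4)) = s^2 - 12*s + 32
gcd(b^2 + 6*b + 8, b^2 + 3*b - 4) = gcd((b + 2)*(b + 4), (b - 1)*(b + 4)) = b + 4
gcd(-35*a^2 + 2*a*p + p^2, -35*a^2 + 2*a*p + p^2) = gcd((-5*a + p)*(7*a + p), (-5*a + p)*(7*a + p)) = -35*a^2 + 2*a*p + p^2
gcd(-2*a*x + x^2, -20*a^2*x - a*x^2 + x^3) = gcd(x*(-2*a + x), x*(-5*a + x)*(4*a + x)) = x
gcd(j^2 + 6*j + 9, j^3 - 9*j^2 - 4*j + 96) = j + 3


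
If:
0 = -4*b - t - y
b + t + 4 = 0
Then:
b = 4/3 - y/3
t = y/3 - 16/3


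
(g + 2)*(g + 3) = g^2 + 5*g + 6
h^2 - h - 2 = (h - 2)*(h + 1)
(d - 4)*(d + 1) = d^2 - 3*d - 4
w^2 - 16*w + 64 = (w - 8)^2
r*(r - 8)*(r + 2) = r^3 - 6*r^2 - 16*r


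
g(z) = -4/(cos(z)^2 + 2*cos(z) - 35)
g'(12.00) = 0.01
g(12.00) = 0.12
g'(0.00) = 0.00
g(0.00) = 0.12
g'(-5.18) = -0.01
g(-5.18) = 0.12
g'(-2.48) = 0.00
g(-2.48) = 0.11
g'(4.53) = 0.01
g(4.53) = 0.11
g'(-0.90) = 0.01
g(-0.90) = 0.12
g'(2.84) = -0.00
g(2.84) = 0.11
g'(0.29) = -0.00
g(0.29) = 0.12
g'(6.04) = 0.00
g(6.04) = 0.12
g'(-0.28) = 0.00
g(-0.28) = 0.12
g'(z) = -4*(2*sin(z)*cos(z) + 2*sin(z))/(cos(z)^2 + 2*cos(z) - 35)^2 = -8*(cos(z) + 1)*sin(z)/(cos(z)^2 + 2*cos(z) - 35)^2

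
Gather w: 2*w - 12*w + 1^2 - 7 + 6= -10*w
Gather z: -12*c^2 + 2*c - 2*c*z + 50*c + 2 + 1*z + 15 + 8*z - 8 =-12*c^2 + 52*c + z*(9 - 2*c) + 9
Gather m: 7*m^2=7*m^2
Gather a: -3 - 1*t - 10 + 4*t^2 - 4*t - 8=4*t^2 - 5*t - 21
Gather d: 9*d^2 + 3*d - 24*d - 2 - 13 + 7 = 9*d^2 - 21*d - 8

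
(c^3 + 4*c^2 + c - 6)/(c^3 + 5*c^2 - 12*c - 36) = (c^2 + 2*c - 3)/(c^2 + 3*c - 18)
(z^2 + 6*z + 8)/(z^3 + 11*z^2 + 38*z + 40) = 1/(z + 5)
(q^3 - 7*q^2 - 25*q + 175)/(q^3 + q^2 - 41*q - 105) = (q - 5)/(q + 3)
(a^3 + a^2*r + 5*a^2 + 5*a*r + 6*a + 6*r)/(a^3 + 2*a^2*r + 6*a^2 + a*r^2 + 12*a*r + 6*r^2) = (a^2 + 5*a + 6)/(a^2 + a*r + 6*a + 6*r)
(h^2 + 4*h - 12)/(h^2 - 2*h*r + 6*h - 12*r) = (2 - h)/(-h + 2*r)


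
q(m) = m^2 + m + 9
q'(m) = 2*m + 1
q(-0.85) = 8.87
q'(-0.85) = -0.70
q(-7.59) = 59.02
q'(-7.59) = -14.18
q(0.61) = 9.98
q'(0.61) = 2.22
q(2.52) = 17.87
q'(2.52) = 6.04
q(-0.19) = 8.85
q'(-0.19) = 0.62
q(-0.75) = 8.81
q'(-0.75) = -0.50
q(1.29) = 11.95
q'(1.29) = 3.58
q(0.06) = 9.06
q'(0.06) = 1.12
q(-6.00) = 39.00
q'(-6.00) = -11.00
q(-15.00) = 219.00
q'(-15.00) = -29.00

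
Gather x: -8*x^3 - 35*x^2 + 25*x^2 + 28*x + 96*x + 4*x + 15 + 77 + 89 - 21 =-8*x^3 - 10*x^2 + 128*x + 160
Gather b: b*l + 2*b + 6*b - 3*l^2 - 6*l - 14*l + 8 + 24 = b*(l + 8) - 3*l^2 - 20*l + 32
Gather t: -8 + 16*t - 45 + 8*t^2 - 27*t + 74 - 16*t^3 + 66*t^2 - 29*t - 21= -16*t^3 + 74*t^2 - 40*t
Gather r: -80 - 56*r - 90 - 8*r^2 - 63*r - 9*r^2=-17*r^2 - 119*r - 170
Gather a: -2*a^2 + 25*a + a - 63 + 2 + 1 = -2*a^2 + 26*a - 60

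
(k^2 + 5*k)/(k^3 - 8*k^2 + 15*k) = (k + 5)/(k^2 - 8*k + 15)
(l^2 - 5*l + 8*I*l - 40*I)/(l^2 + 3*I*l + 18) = (l^2 + l*(-5 + 8*I) - 40*I)/(l^2 + 3*I*l + 18)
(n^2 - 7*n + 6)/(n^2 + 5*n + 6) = (n^2 - 7*n + 6)/(n^2 + 5*n + 6)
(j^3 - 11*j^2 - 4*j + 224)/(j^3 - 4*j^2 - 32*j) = (j - 7)/j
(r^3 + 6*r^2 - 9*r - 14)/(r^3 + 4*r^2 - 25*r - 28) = (r - 2)/(r - 4)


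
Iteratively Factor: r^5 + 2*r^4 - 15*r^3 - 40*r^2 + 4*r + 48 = (r + 2)*(r^4 - 15*r^2 - 10*r + 24) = (r + 2)*(r + 3)*(r^3 - 3*r^2 - 6*r + 8) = (r - 1)*(r + 2)*(r + 3)*(r^2 - 2*r - 8) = (r - 4)*(r - 1)*(r + 2)*(r + 3)*(r + 2)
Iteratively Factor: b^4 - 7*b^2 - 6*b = (b - 3)*(b^3 + 3*b^2 + 2*b) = (b - 3)*(b + 2)*(b^2 + b) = (b - 3)*(b + 1)*(b + 2)*(b)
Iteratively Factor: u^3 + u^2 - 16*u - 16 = (u + 1)*(u^2 - 16) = (u - 4)*(u + 1)*(u + 4)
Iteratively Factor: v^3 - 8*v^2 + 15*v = (v)*(v^2 - 8*v + 15) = v*(v - 3)*(v - 5)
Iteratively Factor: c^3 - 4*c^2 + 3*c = (c)*(c^2 - 4*c + 3) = c*(c - 1)*(c - 3)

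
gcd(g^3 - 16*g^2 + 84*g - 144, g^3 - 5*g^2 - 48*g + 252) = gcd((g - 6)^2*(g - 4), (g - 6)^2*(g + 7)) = g^2 - 12*g + 36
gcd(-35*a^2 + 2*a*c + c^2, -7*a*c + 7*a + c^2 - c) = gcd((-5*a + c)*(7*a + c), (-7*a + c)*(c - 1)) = 1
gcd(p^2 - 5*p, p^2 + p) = p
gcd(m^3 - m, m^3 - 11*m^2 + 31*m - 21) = m - 1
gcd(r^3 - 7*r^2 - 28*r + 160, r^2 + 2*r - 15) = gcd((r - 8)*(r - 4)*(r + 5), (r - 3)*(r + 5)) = r + 5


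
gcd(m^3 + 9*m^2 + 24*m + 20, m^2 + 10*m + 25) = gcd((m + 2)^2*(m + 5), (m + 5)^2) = m + 5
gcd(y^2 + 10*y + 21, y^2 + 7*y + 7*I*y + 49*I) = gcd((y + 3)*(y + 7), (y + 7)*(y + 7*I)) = y + 7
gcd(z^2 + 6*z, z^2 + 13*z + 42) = z + 6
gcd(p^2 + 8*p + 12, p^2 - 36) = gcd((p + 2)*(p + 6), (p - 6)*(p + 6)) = p + 6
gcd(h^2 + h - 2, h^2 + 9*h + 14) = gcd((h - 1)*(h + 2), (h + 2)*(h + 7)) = h + 2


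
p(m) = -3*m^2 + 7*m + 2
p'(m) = 7 - 6*m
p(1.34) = 5.99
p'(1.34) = -1.04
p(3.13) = -5.48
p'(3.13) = -11.78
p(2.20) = 2.88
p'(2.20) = -6.20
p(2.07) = 3.64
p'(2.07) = -5.42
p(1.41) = 5.91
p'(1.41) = -1.46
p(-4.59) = -93.33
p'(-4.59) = 34.54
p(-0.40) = -1.28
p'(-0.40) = 9.40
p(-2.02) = -24.38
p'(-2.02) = 19.12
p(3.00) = -4.00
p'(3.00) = -11.00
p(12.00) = -346.00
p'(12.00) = -65.00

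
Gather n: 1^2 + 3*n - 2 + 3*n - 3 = 6*n - 4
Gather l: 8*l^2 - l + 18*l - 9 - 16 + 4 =8*l^2 + 17*l - 21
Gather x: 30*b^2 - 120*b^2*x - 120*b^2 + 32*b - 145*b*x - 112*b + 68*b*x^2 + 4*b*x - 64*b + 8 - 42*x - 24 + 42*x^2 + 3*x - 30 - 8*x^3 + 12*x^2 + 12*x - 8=-90*b^2 - 144*b - 8*x^3 + x^2*(68*b + 54) + x*(-120*b^2 - 141*b - 27) - 54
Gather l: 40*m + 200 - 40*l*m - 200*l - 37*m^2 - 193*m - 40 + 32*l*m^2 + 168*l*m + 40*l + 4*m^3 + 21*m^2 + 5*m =l*(32*m^2 + 128*m - 160) + 4*m^3 - 16*m^2 - 148*m + 160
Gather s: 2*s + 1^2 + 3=2*s + 4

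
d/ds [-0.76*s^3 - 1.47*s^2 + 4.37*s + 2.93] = -2.28*s^2 - 2.94*s + 4.37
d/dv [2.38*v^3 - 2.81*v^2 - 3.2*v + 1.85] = 7.14*v^2 - 5.62*v - 3.2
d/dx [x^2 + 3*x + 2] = 2*x + 3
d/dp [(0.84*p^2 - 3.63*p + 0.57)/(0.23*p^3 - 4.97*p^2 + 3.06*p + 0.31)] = (-0.1932*p^4 + 1.6698*p^3 - 15.864*p^2 + 6.1866*p - 2.8695)/(0.0529*p^6 - 2.2862*p^5 + 26.1085*p^4 - 30.2738*p^3 + 6.2822*p^2 + 1.8972*p + 0.0961)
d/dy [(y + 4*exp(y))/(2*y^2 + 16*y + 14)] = (-(y + 4)*(y + 4*exp(y)) + (4*exp(y) + 1)*(y^2 + 8*y + 7)/2)/(y^2 + 8*y + 7)^2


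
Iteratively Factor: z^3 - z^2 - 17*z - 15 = (z - 5)*(z^2 + 4*z + 3) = (z - 5)*(z + 1)*(z + 3)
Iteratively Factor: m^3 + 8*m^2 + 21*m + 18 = (m + 3)*(m^2 + 5*m + 6) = (m + 2)*(m + 3)*(m + 3)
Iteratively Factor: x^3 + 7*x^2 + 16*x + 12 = (x + 2)*(x^2 + 5*x + 6) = (x + 2)^2*(x + 3)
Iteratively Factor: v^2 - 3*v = (v)*(v - 3)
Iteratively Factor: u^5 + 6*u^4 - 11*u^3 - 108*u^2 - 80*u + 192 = (u + 3)*(u^4 + 3*u^3 - 20*u^2 - 48*u + 64) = (u + 3)*(u + 4)*(u^3 - u^2 - 16*u + 16) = (u - 4)*(u + 3)*(u + 4)*(u^2 + 3*u - 4) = (u - 4)*(u + 3)*(u + 4)^2*(u - 1)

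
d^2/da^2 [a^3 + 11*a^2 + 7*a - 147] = 6*a + 22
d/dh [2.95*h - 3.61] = 2.95000000000000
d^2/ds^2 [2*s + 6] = 0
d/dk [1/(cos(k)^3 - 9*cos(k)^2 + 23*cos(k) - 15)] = (3*cos(k)^2 - 18*cos(k) + 23)*sin(k)/(cos(k)^3 - 9*cos(k)^2 + 23*cos(k) - 15)^2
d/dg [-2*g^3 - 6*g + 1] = -6*g^2 - 6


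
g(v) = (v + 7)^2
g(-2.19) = 23.14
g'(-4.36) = 5.28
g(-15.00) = 64.00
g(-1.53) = 29.92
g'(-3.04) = 7.92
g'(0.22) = 14.44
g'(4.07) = 22.14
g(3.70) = 114.49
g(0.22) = 52.13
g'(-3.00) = 8.00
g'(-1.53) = 10.94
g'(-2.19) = 9.62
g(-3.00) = 16.00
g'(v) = 2*v + 14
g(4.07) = 122.54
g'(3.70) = 21.40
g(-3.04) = 15.68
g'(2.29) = 18.58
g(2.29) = 86.30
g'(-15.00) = -16.00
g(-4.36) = 6.97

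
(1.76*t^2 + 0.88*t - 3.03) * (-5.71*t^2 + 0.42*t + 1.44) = -10.0496*t^4 - 4.2856*t^3 + 20.2053*t^2 - 0.00540000000000007*t - 4.3632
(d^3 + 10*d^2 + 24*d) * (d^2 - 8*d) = d^5 + 2*d^4 - 56*d^3 - 192*d^2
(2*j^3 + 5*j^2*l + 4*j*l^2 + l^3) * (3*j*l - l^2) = 6*j^4*l + 13*j^3*l^2 + 7*j^2*l^3 - j*l^4 - l^5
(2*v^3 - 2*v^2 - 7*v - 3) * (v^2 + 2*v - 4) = 2*v^5 + 2*v^4 - 19*v^3 - 9*v^2 + 22*v + 12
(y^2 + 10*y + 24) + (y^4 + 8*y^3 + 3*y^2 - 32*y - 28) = y^4 + 8*y^3 + 4*y^2 - 22*y - 4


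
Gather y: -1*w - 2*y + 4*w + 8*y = 3*w + 6*y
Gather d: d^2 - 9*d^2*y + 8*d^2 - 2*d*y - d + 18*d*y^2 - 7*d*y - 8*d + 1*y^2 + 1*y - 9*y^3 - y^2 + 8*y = d^2*(9 - 9*y) + d*(18*y^2 - 9*y - 9) - 9*y^3 + 9*y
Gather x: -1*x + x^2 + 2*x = x^2 + x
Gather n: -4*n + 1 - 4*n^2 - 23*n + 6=-4*n^2 - 27*n + 7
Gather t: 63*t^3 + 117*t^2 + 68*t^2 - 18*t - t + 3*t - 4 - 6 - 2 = 63*t^3 + 185*t^2 - 16*t - 12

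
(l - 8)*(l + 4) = l^2 - 4*l - 32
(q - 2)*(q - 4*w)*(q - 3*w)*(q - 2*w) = q^4 - 9*q^3*w - 2*q^3 + 26*q^2*w^2 + 18*q^2*w - 24*q*w^3 - 52*q*w^2 + 48*w^3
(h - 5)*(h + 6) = h^2 + h - 30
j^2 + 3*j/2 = j*(j + 3/2)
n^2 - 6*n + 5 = (n - 5)*(n - 1)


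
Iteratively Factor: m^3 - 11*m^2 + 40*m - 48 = (m - 3)*(m^2 - 8*m + 16) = (m - 4)*(m - 3)*(m - 4)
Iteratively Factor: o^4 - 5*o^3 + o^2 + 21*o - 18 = (o - 1)*(o^3 - 4*o^2 - 3*o + 18) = (o - 3)*(o - 1)*(o^2 - o - 6) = (o - 3)^2*(o - 1)*(o + 2)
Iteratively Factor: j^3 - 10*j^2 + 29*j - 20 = (j - 4)*(j^2 - 6*j + 5) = (j - 4)*(j - 1)*(j - 5)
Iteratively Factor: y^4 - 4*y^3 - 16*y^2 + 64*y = (y + 4)*(y^3 - 8*y^2 + 16*y) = y*(y + 4)*(y^2 - 8*y + 16) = y*(y - 4)*(y + 4)*(y - 4)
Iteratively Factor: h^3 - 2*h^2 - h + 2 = (h - 1)*(h^2 - h - 2) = (h - 1)*(h + 1)*(h - 2)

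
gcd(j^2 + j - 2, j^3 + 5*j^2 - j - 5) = j - 1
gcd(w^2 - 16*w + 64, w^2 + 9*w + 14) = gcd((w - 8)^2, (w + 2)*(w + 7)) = 1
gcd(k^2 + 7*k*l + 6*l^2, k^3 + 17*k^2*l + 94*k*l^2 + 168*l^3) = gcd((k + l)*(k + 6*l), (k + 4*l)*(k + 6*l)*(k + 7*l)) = k + 6*l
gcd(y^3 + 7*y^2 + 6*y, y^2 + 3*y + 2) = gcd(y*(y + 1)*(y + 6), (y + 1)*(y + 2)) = y + 1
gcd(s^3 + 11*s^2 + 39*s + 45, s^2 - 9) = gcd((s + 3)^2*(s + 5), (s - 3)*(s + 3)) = s + 3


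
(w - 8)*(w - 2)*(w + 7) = w^3 - 3*w^2 - 54*w + 112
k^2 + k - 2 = (k - 1)*(k + 2)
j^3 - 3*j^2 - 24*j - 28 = (j - 7)*(j + 2)^2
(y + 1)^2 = y^2 + 2*y + 1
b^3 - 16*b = b*(b - 4)*(b + 4)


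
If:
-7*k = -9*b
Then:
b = 7*k/9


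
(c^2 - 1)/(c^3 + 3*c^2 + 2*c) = (c - 1)/(c*(c + 2))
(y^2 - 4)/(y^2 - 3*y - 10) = (y - 2)/(y - 5)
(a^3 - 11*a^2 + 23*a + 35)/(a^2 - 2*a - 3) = (a^2 - 12*a + 35)/(a - 3)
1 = 1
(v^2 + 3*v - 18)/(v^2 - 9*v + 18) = (v + 6)/(v - 6)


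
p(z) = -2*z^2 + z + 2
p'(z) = 1 - 4*z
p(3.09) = -14.01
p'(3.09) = -11.36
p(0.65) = 1.80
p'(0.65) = -1.60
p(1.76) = -2.44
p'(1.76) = -6.04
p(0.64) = 1.82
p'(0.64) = -1.56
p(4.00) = -26.00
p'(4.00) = -15.00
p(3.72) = -21.96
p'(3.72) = -13.88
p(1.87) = -3.12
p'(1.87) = -6.48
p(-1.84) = -6.61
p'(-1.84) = 8.36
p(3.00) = -13.00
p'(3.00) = -11.00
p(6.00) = -64.00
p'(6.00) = -23.00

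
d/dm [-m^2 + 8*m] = 8 - 2*m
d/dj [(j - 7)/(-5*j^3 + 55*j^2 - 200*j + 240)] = 2*(j^2 - 12*j + 29)/(5*(j^5 - 18*j^4 + 129*j^3 - 460*j^2 + 816*j - 576))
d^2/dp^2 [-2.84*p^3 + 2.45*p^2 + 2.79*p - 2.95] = 4.9 - 17.04*p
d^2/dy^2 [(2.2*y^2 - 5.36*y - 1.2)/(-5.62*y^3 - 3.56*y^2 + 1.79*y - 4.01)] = (-138.97136*y^6 + 1015.754304*y^5 + 965.457552*y^4 + 1293.916688*y^3 - 1242.271104*y^2 - 667.245216*y - 20.376952)/(177.504328*y^9 + 337.321392*y^8 + 44.068668*y^7 + 210.20102*y^6 + 467.337126*y^5 - 55.355592*y^4 + 112.055203*y^3 + 210.280791*y^2 - 86.350137*y + 64.481201)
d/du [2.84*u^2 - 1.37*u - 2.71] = 5.68*u - 1.37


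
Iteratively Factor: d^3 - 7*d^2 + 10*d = (d)*(d^2 - 7*d + 10) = d*(d - 2)*(d - 5)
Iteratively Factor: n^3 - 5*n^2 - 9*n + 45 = (n + 3)*(n^2 - 8*n + 15) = (n - 5)*(n + 3)*(n - 3)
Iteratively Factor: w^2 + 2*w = (w)*(w + 2)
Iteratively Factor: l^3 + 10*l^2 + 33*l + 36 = (l + 3)*(l^2 + 7*l + 12) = (l + 3)^2*(l + 4)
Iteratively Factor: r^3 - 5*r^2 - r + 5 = (r + 1)*(r^2 - 6*r + 5) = (r - 5)*(r + 1)*(r - 1)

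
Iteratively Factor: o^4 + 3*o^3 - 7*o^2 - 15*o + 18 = (o + 3)*(o^3 - 7*o + 6) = (o + 3)^2*(o^2 - 3*o + 2) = (o - 1)*(o + 3)^2*(o - 2)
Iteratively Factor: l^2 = (l)*(l)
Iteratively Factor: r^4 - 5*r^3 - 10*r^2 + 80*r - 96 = (r + 4)*(r^3 - 9*r^2 + 26*r - 24) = (r - 3)*(r + 4)*(r^2 - 6*r + 8) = (r - 3)*(r - 2)*(r + 4)*(r - 4)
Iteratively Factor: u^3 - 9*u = (u + 3)*(u^2 - 3*u) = u*(u + 3)*(u - 3)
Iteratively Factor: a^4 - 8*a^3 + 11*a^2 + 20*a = (a)*(a^3 - 8*a^2 + 11*a + 20) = a*(a - 5)*(a^2 - 3*a - 4) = a*(a - 5)*(a - 4)*(a + 1)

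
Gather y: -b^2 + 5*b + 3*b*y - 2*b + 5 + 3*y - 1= -b^2 + 3*b + y*(3*b + 3) + 4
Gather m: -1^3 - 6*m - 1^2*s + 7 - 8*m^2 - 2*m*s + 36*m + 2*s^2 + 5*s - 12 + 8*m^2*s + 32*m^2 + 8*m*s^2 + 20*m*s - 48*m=m^2*(8*s + 24) + m*(8*s^2 + 18*s - 18) + 2*s^2 + 4*s - 6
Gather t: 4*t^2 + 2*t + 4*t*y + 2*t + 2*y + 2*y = 4*t^2 + t*(4*y + 4) + 4*y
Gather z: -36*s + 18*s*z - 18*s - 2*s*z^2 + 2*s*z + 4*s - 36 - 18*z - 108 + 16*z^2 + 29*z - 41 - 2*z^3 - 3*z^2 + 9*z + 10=-50*s - 2*z^3 + z^2*(13 - 2*s) + z*(20*s + 20) - 175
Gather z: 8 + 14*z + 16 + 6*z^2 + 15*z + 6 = 6*z^2 + 29*z + 30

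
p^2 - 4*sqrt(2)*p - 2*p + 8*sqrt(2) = (p - 2)*(p - 4*sqrt(2))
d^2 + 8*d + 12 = (d + 2)*(d + 6)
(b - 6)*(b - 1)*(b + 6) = b^3 - b^2 - 36*b + 36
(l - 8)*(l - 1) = l^2 - 9*l + 8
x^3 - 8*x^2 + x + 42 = (x - 7)*(x - 3)*(x + 2)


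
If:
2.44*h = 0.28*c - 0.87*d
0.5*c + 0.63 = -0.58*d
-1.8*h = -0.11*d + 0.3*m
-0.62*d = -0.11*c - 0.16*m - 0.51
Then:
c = -3.96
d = 2.33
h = -1.29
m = 8.57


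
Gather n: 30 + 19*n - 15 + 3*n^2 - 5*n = 3*n^2 + 14*n + 15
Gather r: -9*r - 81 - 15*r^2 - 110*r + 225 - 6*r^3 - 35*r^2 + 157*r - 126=-6*r^3 - 50*r^2 + 38*r + 18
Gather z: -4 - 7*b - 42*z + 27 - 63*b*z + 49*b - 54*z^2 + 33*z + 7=42*b - 54*z^2 + z*(-63*b - 9) + 30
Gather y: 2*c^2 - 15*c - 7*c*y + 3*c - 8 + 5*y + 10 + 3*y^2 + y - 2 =2*c^2 - 12*c + 3*y^2 + y*(6 - 7*c)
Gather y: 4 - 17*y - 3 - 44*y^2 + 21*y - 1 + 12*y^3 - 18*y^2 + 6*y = 12*y^3 - 62*y^2 + 10*y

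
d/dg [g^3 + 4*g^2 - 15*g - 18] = 3*g^2 + 8*g - 15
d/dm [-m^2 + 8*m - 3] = 8 - 2*m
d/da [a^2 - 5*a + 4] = 2*a - 5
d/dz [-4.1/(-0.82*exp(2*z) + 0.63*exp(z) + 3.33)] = (2.583 - 6.724*exp(z))*exp(z)/(-0.82*exp(2*z) + 0.63*exp(z) + 3.33)^2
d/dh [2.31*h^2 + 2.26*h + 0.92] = 4.62*h + 2.26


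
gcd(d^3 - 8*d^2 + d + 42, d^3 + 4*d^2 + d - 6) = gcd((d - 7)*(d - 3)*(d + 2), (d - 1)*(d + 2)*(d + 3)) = d + 2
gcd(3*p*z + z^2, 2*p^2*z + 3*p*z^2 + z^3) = z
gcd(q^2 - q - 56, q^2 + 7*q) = q + 7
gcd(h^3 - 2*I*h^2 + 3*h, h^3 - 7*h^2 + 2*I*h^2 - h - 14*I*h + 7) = h + I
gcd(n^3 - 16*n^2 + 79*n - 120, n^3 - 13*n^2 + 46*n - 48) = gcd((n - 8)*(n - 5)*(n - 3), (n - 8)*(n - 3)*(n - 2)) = n^2 - 11*n + 24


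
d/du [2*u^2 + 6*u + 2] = 4*u + 6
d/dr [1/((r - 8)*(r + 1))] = (7 - 2*r)/(r^4 - 14*r^3 + 33*r^2 + 112*r + 64)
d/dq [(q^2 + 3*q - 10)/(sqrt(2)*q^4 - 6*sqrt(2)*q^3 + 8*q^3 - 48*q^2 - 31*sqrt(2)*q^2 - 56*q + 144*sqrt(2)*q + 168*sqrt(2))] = ((2*q + 3)*(sqrt(2)*q^4 - 6*sqrt(2)*q^3 + 8*q^3 - 48*q^2 - 31*sqrt(2)*q^2 - 56*q + 144*sqrt(2)*q + 168*sqrt(2)) + 2*(q^2 + 3*q - 10)*(-2*sqrt(2)*q^3 - 12*q^2 + 9*sqrt(2)*q^2 + 31*sqrt(2)*q + 48*q - 72*sqrt(2) + 28))/(sqrt(2)*q^4 - 6*sqrt(2)*q^3 + 8*q^3 - 48*q^2 - 31*sqrt(2)*q^2 - 56*q + 144*sqrt(2)*q + 168*sqrt(2))^2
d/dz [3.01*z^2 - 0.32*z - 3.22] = 6.02*z - 0.32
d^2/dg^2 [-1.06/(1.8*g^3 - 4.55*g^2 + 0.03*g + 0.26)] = ((11.448*g - 9.646)*(1.8*g^3 - 4.55*g^2 + 0.03*g + 0.26) - 1.06*(5.4*g^2 - 9.1*g + 0.03)*(10.8*g^2 - 18.2*g + 0.06))/(1.8*g^3 - 4.55*g^2 + 0.03*g + 0.26)^3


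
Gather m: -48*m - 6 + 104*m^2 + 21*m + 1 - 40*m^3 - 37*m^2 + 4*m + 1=-40*m^3 + 67*m^2 - 23*m - 4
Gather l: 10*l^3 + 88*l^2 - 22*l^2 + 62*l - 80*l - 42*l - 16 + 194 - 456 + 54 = 10*l^3 + 66*l^2 - 60*l - 224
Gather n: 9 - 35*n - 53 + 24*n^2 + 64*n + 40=24*n^2 + 29*n - 4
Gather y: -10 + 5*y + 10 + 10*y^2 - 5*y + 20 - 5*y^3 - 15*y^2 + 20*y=-5*y^3 - 5*y^2 + 20*y + 20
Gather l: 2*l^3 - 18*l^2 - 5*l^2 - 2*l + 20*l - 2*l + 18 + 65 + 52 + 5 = 2*l^3 - 23*l^2 + 16*l + 140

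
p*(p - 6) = p^2 - 6*p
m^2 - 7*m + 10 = (m - 5)*(m - 2)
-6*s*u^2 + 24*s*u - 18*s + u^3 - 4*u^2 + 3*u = (-6*s + u)*(u - 3)*(u - 1)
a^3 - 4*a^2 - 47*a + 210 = (a - 6)*(a - 5)*(a + 7)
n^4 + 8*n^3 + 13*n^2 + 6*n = n*(n + 1)^2*(n + 6)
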